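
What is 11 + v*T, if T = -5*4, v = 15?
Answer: -289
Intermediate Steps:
T = -20
11 + v*T = 11 + 15*(-20) = 11 - 300 = -289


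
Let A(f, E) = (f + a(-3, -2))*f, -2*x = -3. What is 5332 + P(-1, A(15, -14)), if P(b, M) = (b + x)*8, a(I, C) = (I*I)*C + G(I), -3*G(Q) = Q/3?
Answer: 5336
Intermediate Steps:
x = 3/2 (x = -½*(-3) = 3/2 ≈ 1.5000)
G(Q) = -Q/9 (G(Q) = -Q/(3*3) = -Q/9)
a(I, C) = -I/9 + C*I² (a(I, C) = (I*I)*C - I/9 = I²*C - I/9 = C*I² - I/9 = -I/9 + C*I²)
A(f, E) = f*(-53/3 + f) (A(f, E) = (f - 3*(-⅑ - 2*(-3)))*f = (f - 3*(-⅑ + 6))*f = (f - 3*53/9)*f = (f - 53/3)*f = (-53/3 + f)*f = f*(-53/3 + f))
P(b, M) = 12 + 8*b (P(b, M) = (b + 3/2)*8 = (3/2 + b)*8 = 12 + 8*b)
5332 + P(-1, A(15, -14)) = 5332 + (12 + 8*(-1)) = 5332 + (12 - 8) = 5332 + 4 = 5336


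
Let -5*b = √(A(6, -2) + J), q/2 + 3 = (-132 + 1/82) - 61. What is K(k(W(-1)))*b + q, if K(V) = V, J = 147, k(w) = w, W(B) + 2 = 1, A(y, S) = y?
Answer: -16071/41 + 3*√17/5 ≈ -389.50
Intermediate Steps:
W(B) = -1 (W(B) = -2 + 1 = -1)
q = -16071/41 (q = -6 + 2*((-132 + 1/82) - 61) = -6 + 2*(-10823/82 - 61) = -6 + 2*(-15825/82) = -6 - 15825/41 = -16071/41 ≈ -391.98)
b = -3*√17/5 (b = -√(6 + 147)/5 = -3*√17/5 ≈ -2.4739)
K(k(W(-1)))*b + q = -(-3)*√17/5 - 16071/41 = 3*√17/5 - 16071/41 = -16071/41 + 3*√17/5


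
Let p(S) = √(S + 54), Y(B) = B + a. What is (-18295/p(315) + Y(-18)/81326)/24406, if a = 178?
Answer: 40/496210589 - 18295*√41/3001938 ≈ -0.039023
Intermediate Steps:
Y(B) = 178 + B (Y(B) = B + 178 = 178 + B)
p(S) = √(54 + S)
(-18295/p(315) + Y(-18)/81326)/24406 = (-18295/√(54 + 315) + (178 - 18)/81326)/24406 = (-18295*√41/123 + 160*(1/81326))*(1/24406) = (-18295*√41/123 + 80/40663)*(1/24406) = (80/40663 - 18295*√41/123)*(1/24406) = 40/496210589 - 18295*√41/3001938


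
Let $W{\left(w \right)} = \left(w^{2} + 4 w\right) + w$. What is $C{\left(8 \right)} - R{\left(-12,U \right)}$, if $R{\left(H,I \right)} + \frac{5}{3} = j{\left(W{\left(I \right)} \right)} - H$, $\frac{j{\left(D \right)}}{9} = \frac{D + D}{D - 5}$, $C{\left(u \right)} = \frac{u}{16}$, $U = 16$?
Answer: $- \frac{55817}{1986} \approx -28.105$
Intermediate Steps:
$W{\left(w \right)} = w^{2} + 5 w$
$C{\left(u \right)} = \frac{u}{16}$ ($C{\left(u \right)} = u \frac{1}{16} = \frac{u}{16}$)
$j{\left(D \right)} = \frac{18 D}{-5 + D}$ ($j{\left(D \right)} = 9 \frac{D + D}{D - 5} = 9 \frac{2 D}{-5 + D} = \frac{18 D}{-5 + D}$)
$R{\left(H,I \right)} = - \frac{5}{3} - H + \frac{18 I \left(5 + I\right)}{-5 + I \left(5 + I\right)}$ ($R{\left(H,I \right)} = - \frac{5}{3} - \left(H - \frac{18 I \left(5 + I\right)}{-5 + I \left(5 + I\right)}\right) = - \frac{5}{3} - H + \frac{18 I \left(5 + I\right)}{-5 + I \left(5 + I\right)}$)
$C{\left(8 \right)} - R{\left(-12,U \right)} = \frac{1}{16} \cdot 8 - \frac{- \left(-5 + 16 \left(5 + 16\right)\right) \left(5 + 3 \left(-12\right)\right) + 54 \cdot 16 \left(5 + 16\right)}{3 \left(-5 + 16 \left(5 + 16\right)\right)} = \frac{1}{2} - \frac{- \left(-5 + 16 \cdot 21\right) \left(5 - 36\right) + 54 \cdot 16 \cdot 21}{3 \left(-5 + 16 \cdot 21\right)} = \frac{1}{2} - \frac{\left(-1\right) \left(-5 + 336\right) \left(-31\right) + 18144}{3 \left(-5 + 336\right)} = \frac{1}{2} - \frac{\left(-1\right) 331 \left(-31\right) + 18144}{3 \cdot 331} = \frac{1}{2} - \frac{1}{3} \cdot \frac{1}{331} \left(10261 + 18144\right) = \frac{1}{2} - \frac{1}{3} \cdot \frac{1}{331} \cdot 28405 = \frac{1}{2} - \frac{28405}{993} = - \frac{55817}{1986}$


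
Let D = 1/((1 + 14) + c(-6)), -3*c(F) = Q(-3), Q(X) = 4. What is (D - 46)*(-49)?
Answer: 92267/41 ≈ 2250.4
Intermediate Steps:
c(F) = -4/3 (c(F) = -⅓*4 = -4/3)
D = 3/41 (D = 1/((1 + 14) - 4/3) = 1/(15 - 4/3) = 1/(41/3) = 3/41 ≈ 0.073171)
(D - 46)*(-49) = (3/41 - 46)*(-49) = -1883/41*(-49) = 92267/41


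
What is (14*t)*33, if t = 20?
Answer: 9240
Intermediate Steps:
(14*t)*33 = (14*20)*33 = 280*33 = 9240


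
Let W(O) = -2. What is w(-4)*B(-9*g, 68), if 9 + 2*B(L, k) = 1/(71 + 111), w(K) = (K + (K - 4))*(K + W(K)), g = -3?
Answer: -29466/91 ≈ -323.80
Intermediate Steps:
w(K) = (-4 + 2*K)*(-2 + K) (w(K) = (K + (K - 4))*(K - 2) = (K + (-4 + K))*(-2 + K) = (-4 + 2*K)*(-2 + K))
B(L, k) = -1637/364 (B(L, k) = -9/2 + 1/(2*(71 + 111)) = -9/2 + (½)/182 = -9/2 + (½)*(1/182) = -9/2 + 1/364 = -1637/364)
w(-4)*B(-9*g, 68) = (8 - 8*(-4) + 2*(-4)²)*(-1637/364) = (8 + 32 + 2*16)*(-1637/364) = (8 + 32 + 32)*(-1637/364) = 72*(-1637/364) = -29466/91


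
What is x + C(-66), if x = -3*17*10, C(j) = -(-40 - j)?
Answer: -536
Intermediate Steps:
C(j) = 40 + j
x = -510 (x = -51*10 = -510)
x + C(-66) = -510 + (40 - 66) = -510 - 26 = -536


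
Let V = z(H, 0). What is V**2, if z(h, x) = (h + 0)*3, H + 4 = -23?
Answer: 6561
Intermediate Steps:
H = -27 (H = -4 - 23 = -27)
z(h, x) = 3*h (z(h, x) = h*3 = 3*h)
V = -81 (V = 3*(-27) = -81)
V**2 = (-81)**2 = 6561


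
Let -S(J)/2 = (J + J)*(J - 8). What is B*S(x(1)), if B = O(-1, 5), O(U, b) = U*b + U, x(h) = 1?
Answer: -168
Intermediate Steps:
O(U, b) = U + U*b
B = -6 (B = -(1 + 5) = -1*6 = -6)
S(J) = -4*J*(-8 + J) (S(J) = -2*(J + J)*(J - 8) = -2*2*J*(-8 + J) = -4*J*(-8 + J))
B*S(x(1)) = -24*(8 - 1*1) = -24*(8 - 1) = -24*7 = -6*28 = -168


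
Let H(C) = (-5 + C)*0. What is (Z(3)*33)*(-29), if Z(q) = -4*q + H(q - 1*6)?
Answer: 11484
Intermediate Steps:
H(C) = 0
Z(q) = -4*q (Z(q) = -4*q + 0 = -4*q)
(Z(3)*33)*(-29) = (-4*3*33)*(-29) = -12*33*(-29) = -396*(-29) = 11484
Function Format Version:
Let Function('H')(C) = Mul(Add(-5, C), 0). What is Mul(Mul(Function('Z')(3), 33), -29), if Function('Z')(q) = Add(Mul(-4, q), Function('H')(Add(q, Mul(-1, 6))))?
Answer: 11484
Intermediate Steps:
Function('H')(C) = 0
Function('Z')(q) = Mul(-4, q) (Function('Z')(q) = Add(Mul(-4, q), 0) = Mul(-4, q))
Mul(Mul(Function('Z')(3), 33), -29) = Mul(Mul(Mul(-4, 3), 33), -29) = Mul(Mul(-12, 33), -29) = Mul(-396, -29) = 11484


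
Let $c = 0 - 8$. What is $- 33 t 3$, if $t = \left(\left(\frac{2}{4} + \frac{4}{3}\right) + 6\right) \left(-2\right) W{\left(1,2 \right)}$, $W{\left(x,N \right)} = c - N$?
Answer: $-15510$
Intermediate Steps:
$c = -8$ ($c = 0 - 8 = -8$)
$W{\left(x,N \right)} = -8 - N$
$t = \frac{470}{3}$ ($t = \left(\left(\frac{2}{4} + \frac{4}{3}\right) + 6\right) \left(-2\right) \left(-8 - 2\right) = \left(\left(2 \cdot \frac{1}{4} + 4 \cdot \frac{1}{3}\right) + 6\right) \left(-2\right) \left(-8 - 2\right) = \left(\left(\frac{1}{2} + \frac{4}{3}\right) + 6\right) \left(-2\right) \left(-10\right) = \left(\frac{11}{6} + 6\right) \left(-2\right) \left(-10\right) = \frac{47}{6} \left(-2\right) \left(-10\right) = \left(- \frac{47}{3}\right) \left(-10\right) = \frac{470}{3} \approx 156.67$)
$- 33 t 3 = \left(-33\right) \frac{470}{3} \cdot 3 = \left(-5170\right) 3 = -15510$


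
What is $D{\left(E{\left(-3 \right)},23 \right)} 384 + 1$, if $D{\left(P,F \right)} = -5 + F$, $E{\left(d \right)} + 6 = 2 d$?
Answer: $6913$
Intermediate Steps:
$E{\left(d \right)} = -6 + 2 d$
$D{\left(E{\left(-3 \right)},23 \right)} 384 + 1 = \left(-5 + 23\right) 384 + 1 = 18 \cdot 384 + 1 = 6912 + 1 = 6913$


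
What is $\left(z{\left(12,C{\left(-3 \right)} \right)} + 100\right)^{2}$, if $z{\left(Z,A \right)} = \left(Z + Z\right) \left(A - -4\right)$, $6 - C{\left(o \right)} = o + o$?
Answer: $234256$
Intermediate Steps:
$C{\left(o \right)} = 6 - 2 o$ ($C{\left(o \right)} = 6 - \left(o + o\right) = 6 - 2 o$)
$z{\left(Z,A \right)} = 2 Z \left(4 + A\right)$ ($z{\left(Z,A \right)} = 2 Z \left(A + 4\right) = 2 Z \left(4 + A\right)$)
$\left(z{\left(12,C{\left(-3 \right)} \right)} + 100\right)^{2} = \left(2 \cdot 12 \left(4 + \left(6 - -6\right)\right) + 100\right)^{2} = \left(2 \cdot 12 \left(4 + \left(6 + 6\right)\right) + 100\right)^{2} = \left(2 \cdot 12 \left(4 + 12\right) + 100\right)^{2} = \left(2 \cdot 12 \cdot 16 + 100\right)^{2} = \left(384 + 100\right)^{2} = 484^{2} = 234256$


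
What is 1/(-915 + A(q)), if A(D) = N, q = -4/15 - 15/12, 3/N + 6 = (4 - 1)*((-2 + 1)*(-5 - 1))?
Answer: -4/3659 ≈ -0.0010932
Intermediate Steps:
N = ¼ (N = 3/(-6 + (4 - 1)*((-2 + 1)*(-5 - 1))) = 3/(-6 + 3*(-1*(-6))) = 3/(-6 + 3*6) = 3/(-6 + 18) = 3/12 = 3*(1/12) = ¼ ≈ 0.25000)
q = -91/60 (q = -4*1/15 - 15*1/12 = -4/15 - 5/4 = -91/60 ≈ -1.5167)
A(D) = ¼
1/(-915 + A(q)) = 1/(-915 + ¼) = 1/(-3659/4) = -4/3659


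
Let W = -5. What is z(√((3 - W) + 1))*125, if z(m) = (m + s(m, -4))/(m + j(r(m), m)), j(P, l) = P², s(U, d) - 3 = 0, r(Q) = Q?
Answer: 125/2 ≈ 62.500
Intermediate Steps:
s(U, d) = 3 (s(U, d) = 3 + 0 = 3)
z(m) = (3 + m)/(m + m²) (z(m) = (m + 3)/(m + m²) = (3 + m)/(m + m²))
z(√((3 - W) + 1))*125 = ((3 + √((3 - 1*(-5)) + 1))/((√((3 - 1*(-5)) + 1))*(1 + √((3 - 1*(-5)) + 1))))*125 = ((3 + √((3 + 5) + 1))/((√((3 + 5) + 1))*(1 + √((3 + 5) + 1))))*125 = ((3 + √(8 + 1))/((√(8 + 1))*(1 + √(8 + 1))))*125 = ((3 + √9)/((√9)*(1 + √9)))*125 = ((3 + 3)/(3*(1 + 3)))*125 = ((⅓)*6/4)*125 = ((⅓)*(¼)*6)*125 = (½)*125 = 125/2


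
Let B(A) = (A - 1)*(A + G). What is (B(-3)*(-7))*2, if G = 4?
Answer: 56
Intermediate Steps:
B(A) = (-1 + A)*(4 + A) (B(A) = (A - 1)*(A + 4) = (-1 + A)*(4 + A))
(B(-3)*(-7))*2 = ((-4 + (-3)**2 + 3*(-3))*(-7))*2 = ((-4 + 9 - 9)*(-7))*2 = -4*(-7)*2 = 28*2 = 56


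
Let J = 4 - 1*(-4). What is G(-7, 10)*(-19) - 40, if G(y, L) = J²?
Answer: -1256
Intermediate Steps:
J = 8 (J = 4 + 4 = 8)
G(y, L) = 64 (G(y, L) = 8² = 64)
G(-7, 10)*(-19) - 40 = 64*(-19) - 40 = -1216 - 40 = -1256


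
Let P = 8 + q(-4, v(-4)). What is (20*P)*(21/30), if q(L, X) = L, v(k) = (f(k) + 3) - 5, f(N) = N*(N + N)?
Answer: 56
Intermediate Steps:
f(N) = 2*N**2 (f(N) = N*(2*N) = 2*N**2)
v(k) = -2 + 2*k**2 (v(k) = (2*k**2 + 3) - 5 = (3 + 2*k**2) - 5 = -2 + 2*k**2)
P = 4 (P = 8 - 4 = 4)
(20*P)*(21/30) = (20*4)*(21/30) = 80*(21*(1/30)) = 80*(7/10) = 56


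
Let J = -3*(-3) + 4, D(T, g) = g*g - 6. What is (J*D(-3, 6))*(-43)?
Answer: -16770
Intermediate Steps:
D(T, g) = -6 + g² (D(T, g) = g² - 6 = -6 + g²)
J = 13 (J = 9 + 4 = 13)
(J*D(-3, 6))*(-43) = (13*(-6 + 6²))*(-43) = (13*(-6 + 36))*(-43) = (13*30)*(-43) = 390*(-43) = -16770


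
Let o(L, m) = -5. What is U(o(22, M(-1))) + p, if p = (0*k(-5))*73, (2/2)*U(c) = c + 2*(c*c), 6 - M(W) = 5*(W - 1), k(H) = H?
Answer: 45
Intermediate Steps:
M(W) = 11 - 5*W (M(W) = 6 - 5*(W - 1) = 6 - 5*(-1 + W) = 6 - (-5 + 5*W) = 6 + (5 - 5*W) = 11 - 5*W)
U(c) = c + 2*c² (U(c) = c + 2*(c*c) = c + 2*c²)
p = 0 (p = (0*(-5))*73 = 0*73 = 0)
U(o(22, M(-1))) + p = -5*(1 + 2*(-5)) + 0 = -5*(1 - 10) + 0 = -5*(-9) + 0 = 45 + 0 = 45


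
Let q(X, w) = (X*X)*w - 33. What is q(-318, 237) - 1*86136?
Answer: 23880219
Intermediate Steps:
q(X, w) = -33 + w*X² (q(X, w) = X²*w - 33 = w*X² - 33 = -33 + w*X²)
q(-318, 237) - 1*86136 = (-33 + 237*(-318)²) - 1*86136 = (-33 + 237*101124) - 86136 = (-33 + 23966388) - 86136 = 23966355 - 86136 = 23880219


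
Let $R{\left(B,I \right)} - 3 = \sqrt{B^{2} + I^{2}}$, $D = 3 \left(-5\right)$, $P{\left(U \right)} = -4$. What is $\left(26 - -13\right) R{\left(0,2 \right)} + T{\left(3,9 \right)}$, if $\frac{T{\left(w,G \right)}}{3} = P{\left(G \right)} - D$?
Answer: $228$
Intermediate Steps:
$D = -15$
$R{\left(B,I \right)} = 3 + \sqrt{B^{2} + I^{2}}$
$T{\left(w,G \right)} = 33$ ($T{\left(w,G \right)} = 3 \left(-4 - -15\right) = 3 \left(-4 + 15\right) = 3 \cdot 11 = 33$)
$\left(26 - -13\right) R{\left(0,2 \right)} + T{\left(3,9 \right)} = \left(26 - -13\right) \left(3 + \sqrt{0^{2} + 2^{2}}\right) + 33 = \left(26 + 13\right) \left(3 + \sqrt{0 + 4}\right) + 33 = 39 \left(3 + \sqrt{4}\right) + 33 = 39 \left(3 + 2\right) + 33 = 39 \cdot 5 + 33 = 195 + 33 = 228$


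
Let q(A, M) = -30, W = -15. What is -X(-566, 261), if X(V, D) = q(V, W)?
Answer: 30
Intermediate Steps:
X(V, D) = -30
-X(-566, 261) = -1*(-30) = 30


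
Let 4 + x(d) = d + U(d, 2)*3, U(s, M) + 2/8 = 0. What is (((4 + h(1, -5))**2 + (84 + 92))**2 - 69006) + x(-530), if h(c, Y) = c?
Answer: -116559/4 ≈ -29140.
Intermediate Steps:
U(s, M) = -1/4 (U(s, M) = -1/4 + 0 = -1/4)
x(d) = -19/4 + d (x(d) = -4 + (d - 1/4*3) = -4 + (d - 3/4) = -4 + (-3/4 + d) = -19/4 + d)
(((4 + h(1, -5))**2 + (84 + 92))**2 - 69006) + x(-530) = (((4 + 1)**2 + (84 + 92))**2 - 69006) + (-19/4 - 530) = ((5**2 + 176)**2 - 69006) - 2139/4 = ((25 + 176)**2 - 69006) - 2139/4 = (201**2 - 69006) - 2139/4 = (40401 - 69006) - 2139/4 = -28605 - 2139/4 = -116559/4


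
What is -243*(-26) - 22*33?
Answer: 5592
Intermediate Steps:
-243*(-26) - 22*33 = 6318 - 1*726 = 6318 - 726 = 5592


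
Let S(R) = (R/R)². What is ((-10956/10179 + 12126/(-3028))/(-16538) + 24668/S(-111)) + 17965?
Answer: 3621918050127995/84955739076 ≈ 42633.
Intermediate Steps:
S(R) = 1 (S(R) = 1² = 1)
((-10956/10179 + 12126/(-3028))/(-16538) + 24668/S(-111)) + 17965 = ((-10956/10179 + 12126/(-3028))/(-16538) + 24668/1) + 17965 = ((-10956*1/10179 + 12126*(-1/3028))*(-1/16538) + 24668*1) + 17965 = ((-3652/3393 - 6063/1514)*(-1/16538) + 24668) + 17965 = (-26100887/5137002*(-1/16538) + 24668) + 17965 = (26100887/84955739076 + 24668) + 17965 = 2095688197627655/84955739076 + 17965 = 3621918050127995/84955739076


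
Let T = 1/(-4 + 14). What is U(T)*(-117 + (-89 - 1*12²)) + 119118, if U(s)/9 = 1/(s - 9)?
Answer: 10633002/89 ≈ 1.1947e+5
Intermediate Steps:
T = ⅒ (T = 1/10 = ⅒ ≈ 0.10000)
U(s) = 9/(-9 + s) (U(s) = 9/(s - 9) = 9/(-9 + s))
U(T)*(-117 + (-89 - 1*12²)) + 119118 = (9/(-9 + ⅒))*(-117 + (-89 - 1*12²)) + 119118 = (9/(-89/10))*(-117 + (-89 - 1*144)) + 119118 = (9*(-10/89))*(-117 + (-89 - 144)) + 119118 = -90*(-117 - 233)/89 + 119118 = -90/89*(-350) + 119118 = 31500/89 + 119118 = 10633002/89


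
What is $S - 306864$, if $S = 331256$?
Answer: $24392$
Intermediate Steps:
$S - 306864 = 331256 - 306864 = 24392$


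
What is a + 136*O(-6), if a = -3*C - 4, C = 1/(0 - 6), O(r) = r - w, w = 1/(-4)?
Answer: -1571/2 ≈ -785.50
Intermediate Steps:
w = -1/4 ≈ -0.25000
O(r) = 1/4 + r (O(r) = r - 1*(-1/4) = r + 1/4 = 1/4 + r)
C = -1/6 (C = 1/(-6) = -1/6 ≈ -0.16667)
a = -7/2 (a = -3*(-1/6) - 4 = 1/2 - 4 = -7/2 ≈ -3.5000)
a + 136*O(-6) = -7/2 + 136*(1/4 - 6) = -7/2 + 136*(-23/4) = -7/2 - 782 = -1571/2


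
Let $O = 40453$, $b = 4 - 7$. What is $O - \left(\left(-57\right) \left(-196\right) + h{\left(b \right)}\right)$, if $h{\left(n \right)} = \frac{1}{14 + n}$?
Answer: $\frac{322090}{11} \approx 29281.0$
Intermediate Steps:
$b = -3$ ($b = 4 - 7 = -3$)
$O - \left(\left(-57\right) \left(-196\right) + h{\left(b \right)}\right) = 40453 - \left(\left(-57\right) \left(-196\right) + \frac{1}{14 - 3}\right) = 40453 - \left(11172 + \frac{1}{11}\right) = 40453 - \frac{122893}{11} = \frac{322090}{11}$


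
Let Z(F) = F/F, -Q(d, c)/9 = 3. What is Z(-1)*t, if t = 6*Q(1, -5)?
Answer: -162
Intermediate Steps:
Q(d, c) = -27 (Q(d, c) = -9*3 = -27)
Z(F) = 1
t = -162 (t = 6*(-27) = -162)
Z(-1)*t = 1*(-162) = -162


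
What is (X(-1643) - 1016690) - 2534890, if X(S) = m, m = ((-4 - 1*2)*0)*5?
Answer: -3551580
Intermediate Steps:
m = 0 (m = ((-4 - 2)*0)*5 = -6*0*5 = 0*5 = 0)
X(S) = 0
(X(-1643) - 1016690) - 2534890 = (0 - 1016690) - 2534890 = -1016690 - 2534890 = -3551580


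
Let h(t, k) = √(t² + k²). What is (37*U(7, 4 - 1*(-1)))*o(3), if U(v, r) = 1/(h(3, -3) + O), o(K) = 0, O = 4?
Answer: 0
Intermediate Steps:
h(t, k) = √(k² + t²)
U(v, r) = 1/(4 + 3*√2) (U(v, r) = 1/(√((-3)² + 3²) + 4) = 1/(√(9 + 9) + 4) = 1/(√18 + 4) = 1/(3*√2 + 4) = 1/(4 + 3*√2))
(37*U(7, 4 - 1*(-1)))*o(3) = (37*(-2 + 3*√2/2))*0 = (-74 + 111*√2/2)*0 = 0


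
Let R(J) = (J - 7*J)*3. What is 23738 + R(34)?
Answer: 23126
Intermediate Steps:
R(J) = -18*J (R(J) = -6*J*3 = -18*J)
23738 + R(34) = 23738 - 18*34 = 23738 - 612 = 23126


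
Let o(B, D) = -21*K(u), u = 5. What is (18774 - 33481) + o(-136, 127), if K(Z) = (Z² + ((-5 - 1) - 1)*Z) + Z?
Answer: -14602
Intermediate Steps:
K(Z) = Z² - 6*Z (K(Z) = (Z² + (-6 - 1)*Z) + Z = (Z² - 7*Z) + Z = Z² - 6*Z)
o(B, D) = 105 (o(B, D) = -105*(-6 + 5) = -105*(-1) = -21*(-5) = 105)
(18774 - 33481) + o(-136, 127) = (18774 - 33481) + 105 = -14707 + 105 = -14602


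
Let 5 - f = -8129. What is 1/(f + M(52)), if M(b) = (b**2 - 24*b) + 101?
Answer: 1/9691 ≈ 0.00010319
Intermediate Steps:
f = 8134 (f = 5 - 1*(-8129) = 5 + 8129 = 8134)
M(b) = 101 + b**2 - 24*b
1/(f + M(52)) = 1/(8134 + (101 + 52**2 - 24*52)) = 1/(8134 + (101 + 2704 - 1248)) = 1/(8134 + 1557) = 1/9691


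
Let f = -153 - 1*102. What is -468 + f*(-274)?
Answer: 69402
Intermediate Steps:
f = -255 (f = -153 - 102 = -255)
-468 + f*(-274) = -468 - 255*(-274) = -468 + 69870 = 69402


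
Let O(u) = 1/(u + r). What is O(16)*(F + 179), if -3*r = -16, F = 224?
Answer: 1209/64 ≈ 18.891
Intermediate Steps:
r = 16/3 (r = -⅓*(-16) = 16/3 ≈ 5.3333)
O(u) = 1/(16/3 + u) (O(u) = 1/(u + 16/3) = 1/(16/3 + u))
O(16)*(F + 179) = (3/(16 + 3*16))*(224 + 179) = (3/(16 + 48))*403 = (3/64)*403 = 1209/64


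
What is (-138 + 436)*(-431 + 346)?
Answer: -25330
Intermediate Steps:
(-138 + 436)*(-431 + 346) = 298*(-85) = -25330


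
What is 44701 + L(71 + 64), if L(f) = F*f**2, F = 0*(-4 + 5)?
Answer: 44701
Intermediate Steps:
F = 0 (F = 0*1 = 0)
L(f) = 0 (L(f) = 0*f**2 = 0)
44701 + L(71 + 64) = 44701 + 0 = 44701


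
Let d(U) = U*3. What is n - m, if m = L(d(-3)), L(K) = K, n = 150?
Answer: 159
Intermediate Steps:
d(U) = 3*U
m = -9 (m = 3*(-3) = -9)
n - m = 150 - 1*(-9) = 150 + 9 = 159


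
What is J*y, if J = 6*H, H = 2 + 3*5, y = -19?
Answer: -1938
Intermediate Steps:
H = 17 (H = 2 + 15 = 17)
J = 102 (J = 6*17 = 102)
J*y = 102*(-19) = -1938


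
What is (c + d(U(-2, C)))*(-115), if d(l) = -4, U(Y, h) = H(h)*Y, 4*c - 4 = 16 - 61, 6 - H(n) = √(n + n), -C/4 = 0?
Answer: 6555/4 ≈ 1638.8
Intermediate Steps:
C = 0 (C = -4*0 = 0)
H(n) = 6 - √2*√n (H(n) = 6 - √(n + n) = 6 - √(2*n) = 6 - √2*√n)
c = -41/4 (c = 1 + (16 - 61)/4 = 1 + (¼)*(-45) = 1 - 45/4 = -41/4 ≈ -10.250)
U(Y, h) = Y*(6 - √2*√h) (U(Y, h) = (6 - √2*√h)*Y = Y*(6 - √2*√h))
(c + d(U(-2, C)))*(-115) = (-41/4 - 4)*(-115) = -57/4*(-115) = 6555/4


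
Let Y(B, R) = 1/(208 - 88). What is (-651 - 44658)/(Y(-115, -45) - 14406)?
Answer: 5437080/1728719 ≈ 3.1451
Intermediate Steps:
Y(B, R) = 1/120
(-651 - 44658)/(Y(-115, -45) - 14406) = (-651 - 44658)/(1/120 - 14406) = -45309/(-1728719/120) = -45309*(-120/1728719) = 5437080/1728719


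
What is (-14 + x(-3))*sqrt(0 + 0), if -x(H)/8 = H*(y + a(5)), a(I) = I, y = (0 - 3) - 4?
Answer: 0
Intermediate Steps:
y = -7 (y = -3 - 4 = -7)
x(H) = 16*H (x(H) = -8*H*(-7 + 5) = -8*H*(-2) = -(-16)*H = 16*H)
(-14 + x(-3))*sqrt(0 + 0) = (-14 + 16*(-3))*sqrt(0 + 0) = (-14 - 48)*sqrt(0) = -62*0 = 0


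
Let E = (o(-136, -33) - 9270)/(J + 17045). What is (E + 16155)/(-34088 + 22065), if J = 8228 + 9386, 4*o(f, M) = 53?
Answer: -2239627553/1666820628 ≈ -1.3437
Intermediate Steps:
o(f, M) = 53/4 (o(f, M) = (¼)*53 = 53/4)
J = 17614
E = -37027/138636 (E = (53/4 - 9270)/(17614 + 17045) = -37027/4/34659 = -37027/4*1/34659 = -37027/138636 ≈ -0.26708)
(E + 16155)/(-34088 + 22065) = (-37027/138636 + 16155)/(-34088 + 22065) = (2239627553/138636)/(-12023) = (2239627553/138636)*(-1/12023) = -2239627553/1666820628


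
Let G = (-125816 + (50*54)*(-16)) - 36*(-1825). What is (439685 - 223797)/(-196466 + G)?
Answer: -107944/149891 ≈ -0.72015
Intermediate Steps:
G = -103316 (G = (-125816 + 2700*(-16)) + 65700 = (-125816 - 43200) + 65700 = -169016 + 65700 = -103316)
(439685 - 223797)/(-196466 + G) = (439685 - 223797)/(-196466 - 103316) = 215888/(-299782) = 215888*(-1/299782) = -107944/149891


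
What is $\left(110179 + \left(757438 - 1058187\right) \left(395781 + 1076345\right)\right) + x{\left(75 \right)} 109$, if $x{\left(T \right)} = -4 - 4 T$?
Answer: $-442740345331$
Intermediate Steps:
$\left(110179 + \left(757438 - 1058187\right) \left(395781 + 1076345\right)\right) + x{\left(75 \right)} 109 = \left(110179 + \left(757438 - 1058187\right) \left(395781 + 1076345\right)\right) + \left(-4 - 300\right) 109 = \left(110179 + \left(757438 - 1058187\right) 1472126\right) + \left(-4 - 300\right) 109 = \left(110179 - 442740422374\right) - 33136 = -442740312195 - 33136 = -442740345331$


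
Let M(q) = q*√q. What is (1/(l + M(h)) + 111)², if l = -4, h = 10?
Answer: 1491344623/121032 + 136535*√10/60516 ≈ 12329.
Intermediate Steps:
M(q) = q^(3/2)
(1/(l + M(h)) + 111)² = (1/(-4 + 10^(3/2)) + 111)² = (1/(-4 + 10*√10) + 111)² = (111 + 1/(-4 + 10*√10))²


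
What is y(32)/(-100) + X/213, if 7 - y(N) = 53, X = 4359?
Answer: 74283/3550 ≈ 20.925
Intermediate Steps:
y(N) = -46 (y(N) = 7 - 1*53 = 7 - 53 = -46)
y(32)/(-100) + X/213 = -46/(-100) + 4359/213 = -46*(-1/100) + 4359*(1/213) = 23/50 + 1453/71 = 74283/3550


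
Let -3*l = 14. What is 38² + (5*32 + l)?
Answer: 4798/3 ≈ 1599.3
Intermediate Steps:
l = -14/3 (l = -⅓*14 = -14/3 ≈ -4.6667)
38² + (5*32 + l) = 38² + (5*32 - 14/3) = 1444 + (160 - 14/3) = 1444 + 466/3 = 4798/3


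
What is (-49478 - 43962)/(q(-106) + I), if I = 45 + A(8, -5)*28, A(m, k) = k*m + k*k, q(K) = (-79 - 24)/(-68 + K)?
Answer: 16258560/65147 ≈ 249.57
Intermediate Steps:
q(K) = -103/(-68 + K)
A(m, k) = k**2 + k*m (A(m, k) = k*m + k**2 = k**2 + k*m)
I = -375 (I = 45 - 5*(-5 + 8)*28 = 45 - 5*3*28 = 45 - 15*28 = 45 - 420 = -375)
(-49478 - 43962)/(q(-106) + I) = (-49478 - 43962)/(-103/(-68 - 106) - 375) = -93440/(-103/(-174) - 375) = -93440/(-103*(-1/174) - 375) = -93440/(103/174 - 375) = -93440/(-65147/174) = -93440*(-174/65147) = 16258560/65147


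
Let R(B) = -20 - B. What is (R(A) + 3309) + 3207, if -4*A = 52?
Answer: 6509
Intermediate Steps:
A = -13 (A = -¼*52 = -13)
(R(A) + 3309) + 3207 = ((-20 - 1*(-13)) + 3309) + 3207 = ((-20 + 13) + 3309) + 3207 = (-7 + 3309) + 3207 = 3302 + 3207 = 6509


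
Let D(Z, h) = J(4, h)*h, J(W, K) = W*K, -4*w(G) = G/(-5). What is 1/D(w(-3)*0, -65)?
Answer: 1/16900 ≈ 5.9172e-5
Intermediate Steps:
w(G) = G/20 (w(G) = -G/(4*(-5)) = -G*(-1)/(4*5) = -(-1)*G/20 = G/20)
J(W, K) = K*W
D(Z, h) = 4*h**2 (D(Z, h) = (h*4)*h = (4*h)*h = 4*h**2)
1/D(w(-3)*0, -65) = 1/(4*(-65)**2) = 1/(4*4225) = 1/16900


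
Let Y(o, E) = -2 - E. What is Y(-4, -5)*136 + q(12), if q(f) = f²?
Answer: 552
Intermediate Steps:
Y(-4, -5)*136 + q(12) = (-2 - 1*(-5))*136 + 12² = (-2 + 5)*136 + 144 = 3*136 + 144 = 408 + 144 = 552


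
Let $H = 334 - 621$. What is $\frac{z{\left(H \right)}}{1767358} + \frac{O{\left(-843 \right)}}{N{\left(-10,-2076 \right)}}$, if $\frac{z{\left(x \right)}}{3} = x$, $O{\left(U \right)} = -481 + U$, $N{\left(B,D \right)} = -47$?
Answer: $\frac{2339941525}{83065826} \approx 28.17$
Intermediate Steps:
$H = -287$ ($H = 334 - 621 = -287$)
$z{\left(x \right)} = 3 x$
$\frac{z{\left(H \right)}}{1767358} + \frac{O{\left(-843 \right)}}{N{\left(-10,-2076 \right)}} = \frac{3 \left(-287\right)}{1767358} + \frac{-481 - 843}{-47} = \left(-861\right) \frac{1}{1767358} - - \frac{1324}{47} = - \frac{861}{1767358} + \frac{1324}{47} = \frac{2339941525}{83065826}$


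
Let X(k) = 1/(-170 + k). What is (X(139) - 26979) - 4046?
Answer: -961776/31 ≈ -31025.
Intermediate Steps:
(X(139) - 26979) - 4046 = (1/(-170 + 139) - 26979) - 4046 = (1/(-31) - 26979) - 4046 = (-1/31 - 26979) - 4046 = -836350/31 - 4046 = -961776/31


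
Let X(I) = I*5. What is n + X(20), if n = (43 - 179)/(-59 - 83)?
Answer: 7168/71 ≈ 100.96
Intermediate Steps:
X(I) = 5*I
n = 68/71 (n = -136/(-142) = -136*(-1/142) = 68/71 ≈ 0.95775)
n + X(20) = 68/71 + 5*20 = 68/71 + 100 = 7168/71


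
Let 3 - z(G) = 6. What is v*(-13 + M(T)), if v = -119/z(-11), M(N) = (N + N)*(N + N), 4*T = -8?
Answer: 119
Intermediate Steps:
T = -2 (T = (¼)*(-8) = -2)
z(G) = -3 (z(G) = 3 - 1*6 = 3 - 6 = -3)
M(N) = 4*N² (M(N) = (2*N)*(2*N) = 4*N²)
v = 119/3 (v = -119/(-3) = -119*(-⅓) = 119/3 ≈ 39.667)
v*(-13 + M(T)) = 119*(-13 + 4*(-2)²)/3 = 119*(-13 + 4*4)/3 = 119*(-13 + 16)/3 = (119/3)*3 = 119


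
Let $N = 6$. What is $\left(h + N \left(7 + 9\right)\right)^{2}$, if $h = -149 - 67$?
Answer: $14400$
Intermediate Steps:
$h = -216$
$\left(h + N \left(7 + 9\right)\right)^{2} = \left(-216 + 6 \left(7 + 9\right)\right)^{2} = \left(-216 + 6 \cdot 16\right)^{2} = \left(-216 + 96\right)^{2} = \left(-120\right)^{2} = 14400$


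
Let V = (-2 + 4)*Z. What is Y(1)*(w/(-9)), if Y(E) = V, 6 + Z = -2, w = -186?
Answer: -992/3 ≈ -330.67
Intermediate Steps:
Z = -8 (Z = -6 - 2 = -8)
V = -16 (V = (-2 + 4)*(-8) = 2*(-8) = -16)
Y(E) = -16
Y(1)*(w/(-9)) = -(-2976)/(-9) = -(-2976)*(-1)/9 = -16*62/3 = -992/3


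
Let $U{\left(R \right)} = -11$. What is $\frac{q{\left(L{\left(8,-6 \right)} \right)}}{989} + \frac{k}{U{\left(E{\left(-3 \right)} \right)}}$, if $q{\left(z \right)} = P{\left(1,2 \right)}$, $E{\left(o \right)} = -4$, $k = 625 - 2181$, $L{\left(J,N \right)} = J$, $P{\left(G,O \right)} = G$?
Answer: $\frac{1538895}{10879} \approx 141.46$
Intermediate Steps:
$k = -1556$ ($k = 625 - 2181 = -1556$)
$q{\left(z \right)} = 1$
$\frac{q{\left(L{\left(8,-6 \right)} \right)}}{989} + \frac{k}{U{\left(E{\left(-3 \right)} \right)}} = 1 \cdot \frac{1}{989} - \frac{1556}{-11} = 1 \cdot \frac{1}{989} - - \frac{1556}{11} = \frac{1}{989} + \frac{1556}{11} = \frac{1538895}{10879}$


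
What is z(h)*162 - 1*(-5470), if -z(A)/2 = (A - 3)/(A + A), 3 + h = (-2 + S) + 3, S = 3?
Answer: 5794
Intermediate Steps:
h = 1 (h = -3 + ((-2 + 3) + 3) = -3 + (1 + 3) = -3 + 4 = 1)
z(A) = -(-3 + A)/A (z(A) = -2*(A - 3)/(A + A) = -2*(-3 + A)/(2*A) = -2*(-3 + A)*1/(2*A) = -(-3 + A)/A)
z(h)*162 - 1*(-5470) = ((3 - 1*1)/1)*162 - 1*(-5470) = (1*(3 - 1))*162 + 5470 = (1*2)*162 + 5470 = 2*162 + 5470 = 324 + 5470 = 5794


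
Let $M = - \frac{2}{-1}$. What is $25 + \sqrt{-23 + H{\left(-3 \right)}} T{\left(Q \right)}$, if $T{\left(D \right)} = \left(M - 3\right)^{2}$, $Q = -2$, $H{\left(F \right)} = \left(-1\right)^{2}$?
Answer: $25 + i \sqrt{22} \approx 25.0 + 4.6904 i$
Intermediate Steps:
$H{\left(F \right)} = 1$
$M = 2$ ($M = \left(-2\right) \left(-1\right) = 2$)
$T{\left(D \right)} = 1$ ($T{\left(D \right)} = \left(2 - 3\right)^{2} = \left(-1\right)^{2} = 1$)
$25 + \sqrt{-23 + H{\left(-3 \right)}} T{\left(Q \right)} = 25 + \sqrt{-23 + 1} \cdot 1 = 25 + \sqrt{-22} \cdot 1 = 25 + i \sqrt{22} \cdot 1 = 25 + i \sqrt{22}$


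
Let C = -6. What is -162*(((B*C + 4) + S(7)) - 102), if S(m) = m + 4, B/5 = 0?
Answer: 14094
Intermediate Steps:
B = 0 (B = 5*0 = 0)
S(m) = 4 + m
-162*(((B*C + 4) + S(7)) - 102) = -162*(((0*(-6) + 4) + (4 + 7)) - 102) = -162*(((0 + 4) + 11) - 102) = -162*((4 + 11) - 102) = -162*(15 - 102) = -162*(-87) = 14094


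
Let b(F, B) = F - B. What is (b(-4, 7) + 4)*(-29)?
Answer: 203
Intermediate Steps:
(b(-4, 7) + 4)*(-29) = ((-4 - 1*7) + 4)*(-29) = ((-4 - 7) + 4)*(-29) = (-11 + 4)*(-29) = -7*(-29) = 203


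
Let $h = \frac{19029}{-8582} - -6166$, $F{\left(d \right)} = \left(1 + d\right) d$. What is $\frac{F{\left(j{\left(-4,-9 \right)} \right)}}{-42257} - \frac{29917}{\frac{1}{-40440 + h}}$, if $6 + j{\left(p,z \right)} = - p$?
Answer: $\frac{371875957016411329}{362649574} \approx 1.0254 \cdot 10^{9}$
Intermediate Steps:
$j{\left(p,z \right)} = -6 - p$
$F{\left(d \right)} = d \left(1 + d\right)$
$h = \frac{52897583}{8582}$ ($h = 19029 \left(- \frac{1}{8582}\right) + 6166 = - \frac{19029}{8582} + 6166 = \frac{52897583}{8582} \approx 6163.8$)
$\frac{F{\left(j{\left(-4,-9 \right)} \right)}}{-42257} - \frac{29917}{\frac{1}{-40440 + h}} = \frac{\left(-6 - -4\right) \left(1 - 2\right)}{-42257} - \frac{29917}{\frac{1}{-40440 + \frac{52897583}{8582}}} = \left(-6 + 4\right) \left(1 + \left(-6 + 4\right)\right) \left(- \frac{1}{42257}\right) - \frac{29917}{\frac{1}{- \frac{294158497}{8582}}} = - 2 \left(1 - 2\right) \left(- \frac{1}{42257}\right) - \frac{29917}{- \frac{8582}{294158497}} = \left(-2\right) \left(-1\right) \left(- \frac{1}{42257}\right) - - \frac{8800339754749}{8582} = 2 \left(- \frac{1}{42257}\right) + \frac{8800339754749}{8582} = - \frac{2}{42257} + \frac{8800339754749}{8582} = \frac{371875957016411329}{362649574}$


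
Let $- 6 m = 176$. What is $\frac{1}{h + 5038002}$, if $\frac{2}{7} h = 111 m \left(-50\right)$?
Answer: $\frac{1}{5607802} \approx 1.7832 \cdot 10^{-7}$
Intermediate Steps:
$m = - \frac{88}{3}$ ($m = \left(- \frac{1}{6}\right) 176 = - \frac{88}{3} \approx -29.333$)
$h = 569800$ ($h = \frac{7 \cdot 111 \left(- \frac{88}{3}\right) \left(-50\right)}{2} = \frac{7 \left(\left(-3256\right) \left(-50\right)\right)}{2} = \frac{7}{2} \cdot 162800 = 569800$)
$\frac{1}{h + 5038002} = \frac{1}{569800 + 5038002} = \frac{1}{5607802}$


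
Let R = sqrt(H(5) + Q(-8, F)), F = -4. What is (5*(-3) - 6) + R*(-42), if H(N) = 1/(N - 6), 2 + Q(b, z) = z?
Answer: -21 - 42*I*sqrt(7) ≈ -21.0 - 111.12*I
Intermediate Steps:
Q(b, z) = -2 + z
H(N) = 1/(-6 + N)
R = I*sqrt(7) (R = sqrt(1/(-6 + 5) + (-2 - 4)) = sqrt(1/(-1) - 6) = sqrt(-1 - 6) = sqrt(-7) = I*sqrt(7) ≈ 2.6458*I)
(5*(-3) - 6) + R*(-42) = (5*(-3) - 6) + (I*sqrt(7))*(-42) = (-15 - 6) - 42*I*sqrt(7) = -21 - 42*I*sqrt(7)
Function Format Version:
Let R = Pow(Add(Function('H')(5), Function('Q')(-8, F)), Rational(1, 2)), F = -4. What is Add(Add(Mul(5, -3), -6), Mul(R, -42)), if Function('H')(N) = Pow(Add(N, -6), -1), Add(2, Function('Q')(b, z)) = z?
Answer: Add(-21, Mul(-42, I, Pow(7, Rational(1, 2)))) ≈ Add(-21.000, Mul(-111.12, I))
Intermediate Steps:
Function('Q')(b, z) = Add(-2, z)
Function('H')(N) = Pow(Add(-6, N), -1)
R = Mul(I, Pow(7, Rational(1, 2))) (R = Pow(Add(Pow(Add(-6, 5), -1), Add(-2, -4)), Rational(1, 2)) = Pow(Add(Pow(-1, -1), -6), Rational(1, 2)) = Pow(Add(-1, -6), Rational(1, 2)) = Pow(-7, Rational(1, 2)) = Mul(I, Pow(7, Rational(1, 2))) ≈ Mul(2.6458, I))
Add(Add(Mul(5, -3), -6), Mul(R, -42)) = Add(Add(Mul(5, -3), -6), Mul(Mul(I, Pow(7, Rational(1, 2))), -42)) = Add(Add(-15, -6), Mul(-42, I, Pow(7, Rational(1, 2)))) = Add(-21, Mul(-42, I, Pow(7, Rational(1, 2))))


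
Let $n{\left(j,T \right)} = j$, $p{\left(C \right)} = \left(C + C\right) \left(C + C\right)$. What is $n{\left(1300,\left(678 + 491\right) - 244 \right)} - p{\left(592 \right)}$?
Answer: $-1400556$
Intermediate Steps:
$p{\left(C \right)} = 4 C^{2}$ ($p{\left(C \right)} = 2 C 2 C = 4 C^{2}$)
$n{\left(1300,\left(678 + 491\right) - 244 \right)} - p{\left(592 \right)} = 1300 - 4 \cdot 592^{2} = 1300 - 4 \cdot 350464 = 1300 - 1401856 = -1400556$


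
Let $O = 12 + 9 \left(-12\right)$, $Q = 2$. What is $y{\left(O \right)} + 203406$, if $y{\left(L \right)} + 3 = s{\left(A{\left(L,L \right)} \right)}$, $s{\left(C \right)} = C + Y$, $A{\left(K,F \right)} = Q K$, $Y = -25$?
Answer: $203186$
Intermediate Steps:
$O = -96$ ($O = 12 - 108 = -96$)
$A{\left(K,F \right)} = 2 K$
$s{\left(C \right)} = -25 + C$ ($s{\left(C \right)} = C - 25 = -25 + C$)
$y{\left(L \right)} = -28 + 2 L$ ($y{\left(L \right)} = -3 + \left(-25 + 2 L\right) = -28 + 2 L$)
$y{\left(O \right)} + 203406 = \left(-28 + 2 \left(-96\right)\right) + 203406 = \left(-28 - 192\right) + 203406 = -220 + 203406 = 203186$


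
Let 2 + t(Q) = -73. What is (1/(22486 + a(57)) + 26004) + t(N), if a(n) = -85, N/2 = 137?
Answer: 580835530/22401 ≈ 25929.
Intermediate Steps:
N = 274 (N = 2*137 = 274)
t(Q) = -75 (t(Q) = -2 - 73 = -75)
(1/(22486 + a(57)) + 26004) + t(N) = (1/(22486 - 85) + 26004) - 75 = (1/22401 + 26004) - 75 = 582515605/22401 - 75 = 580835530/22401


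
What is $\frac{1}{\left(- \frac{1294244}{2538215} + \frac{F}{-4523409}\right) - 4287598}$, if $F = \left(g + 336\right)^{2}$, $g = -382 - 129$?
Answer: $- \frac{11481384574935}{49227567472849948301} \approx -2.3323 \cdot 10^{-7}$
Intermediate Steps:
$g = -511$
$F = 30625$ ($F = \left(-511 + 336\right)^{2} = \left(-175\right)^{2} = 30625$)
$\frac{1}{\left(- \frac{1294244}{2538215} + \frac{F}{-4523409}\right) - 4287598} = \frac{1}{\left(- \frac{1294244}{2538215} + \frac{30625}{-4523409}\right) - 4287598} = \frac{1}{\left(\left(-1294244\right) \frac{1}{2538215} + 30625 \left(- \frac{1}{4523409}\right)\right) - 4287598} = \frac{1}{\left(- \frac{1294244}{2538215} - \frac{30625}{4523409}\right) - 4287598} = \frac{1}{- \frac{5932127792171}{11481384574935} - 4287598} = \frac{1}{- \frac{49227567472849948301}{11481384574935}} = - \frac{11481384574935}{49227567472849948301}$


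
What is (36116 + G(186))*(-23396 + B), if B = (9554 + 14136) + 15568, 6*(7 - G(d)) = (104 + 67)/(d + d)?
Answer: 71049744535/124 ≈ 5.7298e+8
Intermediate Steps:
G(d) = 7 - 57/(4*d) (G(d) = 7 - (104 + 67)/(6*(d + d)) = 7 - 57/(2*(2*d)) = 7 - 57*1/(2*d)/2 = 7 - 57/(4*d))
B = 39258 (B = 23690 + 15568 = 39258)
(36116 + G(186))*(-23396 + B) = (36116 + (7 - 57/4/186))*(-23396 + 39258) = (36116 + (7 - 57/4*1/186))*15862 = (36116 + (7 - 19/248))*15862 = (36116 + 1717/248)*15862 = (8958485/248)*15862 = 71049744535/124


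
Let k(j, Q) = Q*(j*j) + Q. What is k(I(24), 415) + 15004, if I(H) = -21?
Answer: 198434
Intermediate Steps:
k(j, Q) = Q + Q*j² (k(j, Q) = Q*j² + Q = Q + Q*j²)
k(I(24), 415) + 15004 = 415*(1 + (-21)²) + 15004 = 415*(1 + 441) + 15004 = 415*442 + 15004 = 183430 + 15004 = 198434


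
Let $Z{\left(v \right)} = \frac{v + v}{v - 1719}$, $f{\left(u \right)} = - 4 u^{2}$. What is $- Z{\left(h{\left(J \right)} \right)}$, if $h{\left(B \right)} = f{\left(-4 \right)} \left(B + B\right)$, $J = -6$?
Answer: $\frac{512}{317} \approx 1.6151$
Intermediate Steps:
$h{\left(B \right)} = - 128 B$ ($h{\left(B \right)} = - 4 \left(-4\right)^{2} \left(B + B\right) = \left(-4\right) 16 \cdot 2 B = - 64 \cdot 2 B = - 128 B$)
$Z{\left(v \right)} = \frac{2 v}{-1719 + v}$
$- Z{\left(h{\left(J \right)} \right)} = - \frac{2 \left(\left(-128\right) \left(-6\right)\right)}{-1719 - -768} = - \frac{2 \cdot 768}{-1719 + 768} = - \frac{2 \cdot 768}{-951} = - \frac{2 \cdot 768 \left(-1\right)}{951} = \left(-1\right) \left(- \frac{512}{317}\right) = \frac{512}{317}$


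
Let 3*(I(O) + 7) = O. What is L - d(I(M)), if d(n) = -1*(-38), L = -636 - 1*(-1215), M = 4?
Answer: 541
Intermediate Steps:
I(O) = -7 + O/3
L = 579 (L = -636 + 1215 = 579)
d(n) = 38
L - d(I(M)) = 579 - 1*38 = 579 - 38 = 541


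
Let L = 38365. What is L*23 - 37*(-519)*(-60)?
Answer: -269785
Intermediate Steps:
L*23 - 37*(-519)*(-60) = 38365*23 - 37*(-519)*(-60) = 882395 + 19203*(-60) = 882395 - 1152180 = -269785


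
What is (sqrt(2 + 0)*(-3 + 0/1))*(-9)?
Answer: 27*sqrt(2) ≈ 38.184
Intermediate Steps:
(sqrt(2 + 0)*(-3 + 0/1))*(-9) = (sqrt(2)*(-3 + 0*1))*(-9) = (sqrt(2)*(-3 + 0))*(-9) = (sqrt(2)*(-3))*(-9) = -3*sqrt(2)*(-9) = 27*sqrt(2)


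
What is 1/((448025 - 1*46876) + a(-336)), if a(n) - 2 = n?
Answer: 1/400815 ≈ 2.4949e-6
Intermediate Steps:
a(n) = 2 + n
1/((448025 - 1*46876) + a(-336)) = 1/((448025 - 1*46876) + (2 - 336)) = 1/((448025 - 46876) - 334) = 1/(401149 - 334) = 1/400815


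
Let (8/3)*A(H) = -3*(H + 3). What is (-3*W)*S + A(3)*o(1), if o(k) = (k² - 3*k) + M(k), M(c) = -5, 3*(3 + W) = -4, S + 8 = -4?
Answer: -435/4 ≈ -108.75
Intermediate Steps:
S = -12 (S = -8 - 4 = -12)
W = -13/3 (W = -3 + (⅓)*(-4) = -3 - 4/3 = -13/3 ≈ -4.3333)
o(k) = -5 + k² - 3*k (o(k) = (k² - 3*k) - 5 = -5 + k² - 3*k)
A(H) = -27/8 - 9*H/8 (A(H) = 3*(-3*(H + 3))/8 = 3*(-3*(3 + H))/8 = 3*(-9 - 3*H)/8 = -27/8 - 9*H/8)
(-3*W)*S + A(3)*o(1) = -3*(-13/3)*(-12) + (-27/8 - 9/8*3)*(-5 + 1² - 3*1) = 13*(-12) + (-27/8 - 27/8)*(-5 + 1 - 3) = -156 - 27/4*(-7) = -156 + 189/4 = -435/4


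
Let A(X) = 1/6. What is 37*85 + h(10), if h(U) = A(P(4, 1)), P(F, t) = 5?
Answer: 18871/6 ≈ 3145.2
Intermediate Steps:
A(X) = 1/6
h(U) = 1/6
37*85 + h(10) = 37*85 + 1/6 = 3145 + 1/6 = 18871/6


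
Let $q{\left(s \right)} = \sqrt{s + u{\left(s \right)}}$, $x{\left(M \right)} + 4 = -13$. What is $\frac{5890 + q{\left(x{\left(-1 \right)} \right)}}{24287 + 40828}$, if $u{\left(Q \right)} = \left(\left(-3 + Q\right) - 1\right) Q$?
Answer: $\frac{1178}{13023} + \frac{2 \sqrt{85}}{65115} \approx 0.090739$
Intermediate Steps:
$u{\left(Q \right)} = Q \left(-4 + Q\right)$ ($u{\left(Q \right)} = \left(-4 + Q\right) Q = Q \left(-4 + Q\right)$)
$x{\left(M \right)} = -17$ ($x{\left(M \right)} = -4 - 13 = -17$)
$q{\left(s \right)} = \sqrt{s + s \left(-4 + s\right)}$
$\frac{5890 + q{\left(x{\left(-1 \right)} \right)}}{24287 + 40828} = \frac{5890 + \sqrt{- 17 \left(-3 - 17\right)}}{24287 + 40828} = \frac{5890 + \sqrt{\left(-17\right) \left(-20\right)}}{65115} = \left(5890 + \sqrt{340}\right) \frac{1}{65115} = \left(5890 + 2 \sqrt{85}\right) \frac{1}{65115} = \frac{1178}{13023} + \frac{2 \sqrt{85}}{65115}$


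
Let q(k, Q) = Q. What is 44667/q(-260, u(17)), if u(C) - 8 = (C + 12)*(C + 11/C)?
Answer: 759339/8836 ≈ 85.937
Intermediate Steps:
u(C) = 8 + (12 + C)*(C + 11/C) (u(C) = 8 + (C + 12)*(C + 11/C) = 8 + (12 + C)*(C + 11/C))
44667/q(-260, u(17)) = 44667/(19 + 17² + 12*17 + 132/17) = 44667/(19 + 289 + 204 + 132*(1/17)) = 44667/(19 + 289 + 204 + 132/17) = 44667/(8836/17) = 44667*(17/8836) = 759339/8836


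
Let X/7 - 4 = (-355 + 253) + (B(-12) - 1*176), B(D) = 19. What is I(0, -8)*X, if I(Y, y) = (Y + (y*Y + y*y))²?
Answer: -7311360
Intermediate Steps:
I(Y, y) = (Y + y² + Y*y)² (I(Y, y) = (Y + (Y*y + y²))² = (Y + (y² + Y*y))² = (Y + y² + Y*y)²)
X = -1785 (X = 28 + 7*((-355 + 253) + (19 - 1*176)) = 28 + 7*(-102 + (19 - 176)) = 28 + 7*(-102 - 157) = 28 + 7*(-259) = 28 - 1813 = -1785)
I(0, -8)*X = (0 + (-8)² + 0*(-8))²*(-1785) = (0 + 64 + 0)²*(-1785) = 64²*(-1785) = 4096*(-1785) = -7311360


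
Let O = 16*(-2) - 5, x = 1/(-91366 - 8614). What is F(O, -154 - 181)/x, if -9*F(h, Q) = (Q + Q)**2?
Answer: 44881022000/9 ≈ 4.9868e+9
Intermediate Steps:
x = -1/99980 (x = 1/(-99980) = -1/99980 ≈ -1.0002e-5)
O = -37 (O = -32 - 5 = -37)
F(h, Q) = -4*Q**2/9 (F(h, Q) = -(Q + Q)**2/9 = -4*Q**2/9)
F(O, -154 - 181)/x = (-4*(-154 - 181)**2/9)/(-1/99980) = -4/9*(-335)**2*(-99980) = -4/9*112225*(-99980) = -448900/9*(-99980) = 44881022000/9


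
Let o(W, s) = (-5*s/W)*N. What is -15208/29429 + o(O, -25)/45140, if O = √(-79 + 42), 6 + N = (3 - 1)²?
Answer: -15208/29429 + 25*I*√37/167018 ≈ -0.51677 + 0.0009105*I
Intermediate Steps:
N = -2 (N = -6 + (3 - 1)² = -6 + 2² = -6 + 4 = -2)
O = I*√37 (O = √(-37) = I*√37 ≈ 6.0828*I)
o(W, s) = 10*s/W (o(W, s) = -5*s/W*(-2) = 10*s/W)
-15208/29429 + o(O, -25)/45140 = -15208/29429 + (10*(-25)/(I*√37))/45140 = -15208*1/29429 + (10*(-25)*(-I*√37/37))*(1/45140) = -15208/29429 + (250*I*√37/37)*(1/45140) = -15208/29429 + 25*I*√37/167018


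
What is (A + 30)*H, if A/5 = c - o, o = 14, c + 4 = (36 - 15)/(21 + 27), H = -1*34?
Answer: 15725/8 ≈ 1965.6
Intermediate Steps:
H = -34
c = -57/16 (c = -4 + (36 - 15)/(21 + 27) = -4 + 21/48 = -4 + 21*(1/48) = -4 + 7/16 = -57/16 ≈ -3.5625)
A = -1405/16 (A = 5*(-57/16 - 1*14) = 5*(-57/16 - 14) = 5*(-281/16) = -1405/16 ≈ -87.813)
(A + 30)*H = (-1405/16 + 30)*(-34) = -925/16*(-34) = 15725/8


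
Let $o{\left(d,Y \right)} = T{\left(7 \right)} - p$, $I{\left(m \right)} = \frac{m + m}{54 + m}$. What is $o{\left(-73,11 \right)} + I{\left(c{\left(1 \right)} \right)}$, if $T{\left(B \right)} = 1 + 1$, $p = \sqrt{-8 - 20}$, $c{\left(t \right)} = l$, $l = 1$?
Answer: $\frac{112}{55} - 2 i \sqrt{7} \approx 2.0364 - 5.2915 i$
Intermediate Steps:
$c{\left(t \right)} = 1$
$p = 2 i \sqrt{7}$ ($p = \sqrt{-28} = 2 i \sqrt{7} \approx 5.2915 i$)
$T{\left(B \right)} = 2$
$I{\left(m \right)} = \frac{2 m}{54 + m}$
$o{\left(d,Y \right)} = 2 - 2 i \sqrt{7}$
$o{\left(-73,11 \right)} + I{\left(c{\left(1 \right)} \right)} = \left(2 - 2 i \sqrt{7}\right) + 2 \cdot 1 \frac{1}{54 + 1} = \left(2 - 2 i \sqrt{7}\right) + 2 \cdot 1 \cdot \frac{1}{55} = \left(2 - 2 i \sqrt{7}\right) + \frac{2}{55} = \frac{112}{55} - 2 i \sqrt{7}$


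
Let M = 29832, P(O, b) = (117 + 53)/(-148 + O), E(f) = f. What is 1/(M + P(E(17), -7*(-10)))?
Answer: 131/3907822 ≈ 3.3522e-5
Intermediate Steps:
P(O, b) = 170/(-148 + O)
1/(M + P(E(17), -7*(-10))) = 1/(29832 + 170/(-148 + 17)) = 1/(29832 + 170/(-131)) = 1/(29832 + 170*(-1/131)) = 1/(29832 - 170/131) = 1/(3907822/131) = 131/3907822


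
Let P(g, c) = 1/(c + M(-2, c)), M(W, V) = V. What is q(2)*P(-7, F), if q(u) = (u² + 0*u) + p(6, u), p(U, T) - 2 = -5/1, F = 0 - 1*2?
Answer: -¼ ≈ -0.25000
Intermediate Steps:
F = -2 (F = 0 - 2 = -2)
p(U, T) = -3 (p(U, T) = 2 - 5/1 = 2 - 5*1 = 2 - 5 = -3)
P(g, c) = 1/(2*c) (P(g, c) = 1/(c + c) = 1/(2*c))
q(u) = -3 + u² (q(u) = (u² + 0*u) - 3 = (u² + 0) - 3 = u² - 3 = -3 + u²)
q(2)*P(-7, F) = (-3 + 2²)*((½)/(-2)) = (-3 + 4)*((½)*(-½)) = 1*(-¼) = -¼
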